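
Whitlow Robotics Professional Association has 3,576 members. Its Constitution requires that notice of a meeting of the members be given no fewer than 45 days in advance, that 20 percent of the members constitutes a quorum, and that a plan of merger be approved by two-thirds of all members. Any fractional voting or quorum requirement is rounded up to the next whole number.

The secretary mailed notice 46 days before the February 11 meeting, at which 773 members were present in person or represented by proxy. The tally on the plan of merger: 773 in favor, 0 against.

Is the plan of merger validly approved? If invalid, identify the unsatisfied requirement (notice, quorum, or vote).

Invalid — vote requirement not satisfied.

Notice: 46 days given; 45 required. Satisfied.
Quorum: 20% of 3,576 = 715.20, rounded up to 716; 773 present. Satisfied.
Vote: requires two-thirds of all members (3,576); 2/3 of 3576 = 2384, so 2,384 needed; 773 in favor. Not satisfied.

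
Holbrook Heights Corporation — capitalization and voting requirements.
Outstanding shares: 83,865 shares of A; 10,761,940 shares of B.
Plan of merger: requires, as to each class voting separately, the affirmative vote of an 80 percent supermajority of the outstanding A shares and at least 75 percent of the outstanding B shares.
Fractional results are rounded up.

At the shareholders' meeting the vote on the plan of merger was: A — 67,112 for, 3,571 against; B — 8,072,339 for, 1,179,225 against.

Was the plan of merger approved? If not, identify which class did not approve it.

A: 4/5 of 83865 = 67092; 67,092 required, 67,112 in favor — approved.
B: 3/4 of 10761940 = 8071455; 8,071,455 required, 8,072,339 in favor — approved.

Approved — every class gave the required vote.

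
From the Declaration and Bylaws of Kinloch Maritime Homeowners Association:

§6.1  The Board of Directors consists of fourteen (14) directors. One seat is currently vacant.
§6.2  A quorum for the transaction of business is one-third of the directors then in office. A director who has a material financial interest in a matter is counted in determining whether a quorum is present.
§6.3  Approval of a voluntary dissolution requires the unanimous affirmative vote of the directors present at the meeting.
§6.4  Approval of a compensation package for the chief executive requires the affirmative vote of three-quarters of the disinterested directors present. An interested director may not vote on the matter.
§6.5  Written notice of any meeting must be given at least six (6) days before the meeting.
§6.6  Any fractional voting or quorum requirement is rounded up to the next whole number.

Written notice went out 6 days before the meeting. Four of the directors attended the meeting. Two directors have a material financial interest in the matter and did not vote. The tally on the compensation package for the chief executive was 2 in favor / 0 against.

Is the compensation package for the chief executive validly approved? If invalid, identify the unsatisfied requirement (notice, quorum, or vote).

Invalid — quorum requirement not satisfied.

Notice: 6 days given; 6 required (6 ≥ 6). Satisfied.
Quorum: 4 present (interested directors count toward quorum); quorum is 5. Not satisfied.
Vote: the compensation package for the chief executive requires three-fourths of the disinterested directors present (4 − 2 = 2). 3/4 of 2 = 1.50, rounded up to 2, so 2 affirmative votes are needed; 2 voted in favor. Satisfied. (Moot — without a quorum no business can be validly transacted.)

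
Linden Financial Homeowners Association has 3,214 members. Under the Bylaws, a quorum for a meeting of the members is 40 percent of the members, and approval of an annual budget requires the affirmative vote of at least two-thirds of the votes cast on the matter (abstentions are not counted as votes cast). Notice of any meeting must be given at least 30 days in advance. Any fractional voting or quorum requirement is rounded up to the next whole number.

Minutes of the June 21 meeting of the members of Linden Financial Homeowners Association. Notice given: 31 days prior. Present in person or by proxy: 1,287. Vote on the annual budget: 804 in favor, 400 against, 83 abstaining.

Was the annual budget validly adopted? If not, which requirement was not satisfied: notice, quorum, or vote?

Valid — all requirements satisfied.

Notice: 31 days given; 30 required. Satisfied.
Quorum: 40% of 3,214 = 1,285.60, rounded up to 1,286; 1,287 present. Satisfied.
Vote: requires two-thirds of the votes cast (1,287 − 83 abstaining = 1,204); 2/3 of 1204 = 802.67, rounded up to 803, so 803 needed; 804 in favor. Satisfied.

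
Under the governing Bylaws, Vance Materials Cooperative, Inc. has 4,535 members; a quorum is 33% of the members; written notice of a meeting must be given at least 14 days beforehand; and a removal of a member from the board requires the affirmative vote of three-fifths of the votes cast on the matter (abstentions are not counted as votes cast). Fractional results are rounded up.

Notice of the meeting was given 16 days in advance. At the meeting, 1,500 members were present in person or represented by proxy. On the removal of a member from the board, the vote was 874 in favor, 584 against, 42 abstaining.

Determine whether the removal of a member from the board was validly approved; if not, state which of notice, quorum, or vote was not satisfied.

Invalid — vote requirement not satisfied.

Notice: 16 days given; 14 required. Satisfied.
Quorum: 33% of 4,535 = 1,496.55, rounded up to 1,497; 1,500 present. Satisfied.
Vote: requires three-fifths of the votes cast (1,500 − 42 abstaining = 1,458); 3/5 of 1458 = 874.80, rounded up to 875, so 875 needed; 874 in favor. Not satisfied.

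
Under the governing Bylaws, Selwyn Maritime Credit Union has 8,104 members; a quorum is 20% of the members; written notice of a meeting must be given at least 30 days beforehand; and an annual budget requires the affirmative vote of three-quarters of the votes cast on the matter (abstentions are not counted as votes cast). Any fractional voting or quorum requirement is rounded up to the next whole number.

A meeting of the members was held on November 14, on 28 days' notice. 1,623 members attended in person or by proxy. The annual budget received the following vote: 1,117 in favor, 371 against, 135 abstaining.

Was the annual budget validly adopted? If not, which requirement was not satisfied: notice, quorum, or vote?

Notice: 28 days given; 30 required. Not satisfied.
Quorum: 20% of 8,104 = 1,620.80, rounded up to 1,621; 1,623 present. Satisfied.
Vote: requires three-fourths of the votes cast (1,623 − 135 abstaining = 1,488); 3/4 of 1488 = 1116, so 1,116 needed; 1,117 in favor. Satisfied.

Invalid — notice requirement not satisfied.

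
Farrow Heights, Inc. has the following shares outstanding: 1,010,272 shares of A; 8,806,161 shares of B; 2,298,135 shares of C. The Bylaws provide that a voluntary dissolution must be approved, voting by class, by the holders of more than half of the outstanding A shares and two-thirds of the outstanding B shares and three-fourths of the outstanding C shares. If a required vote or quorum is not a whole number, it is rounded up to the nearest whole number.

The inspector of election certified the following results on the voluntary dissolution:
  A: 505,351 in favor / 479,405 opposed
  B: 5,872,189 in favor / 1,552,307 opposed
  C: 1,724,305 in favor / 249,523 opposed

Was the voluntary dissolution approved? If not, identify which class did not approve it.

A: a majority of 1010272 is 505137; 505,137 required, 505,351 in favor — approved.
B: 2/3 of 8806161 = 5870774; 5,870,774 required, 5,872,189 in favor — approved.
C: 3/4 of 2298135 = 1723601.25, rounded up to 1723602; 1,723,602 required, 1,724,305 in favor — approved.

Approved — every class gave the required vote.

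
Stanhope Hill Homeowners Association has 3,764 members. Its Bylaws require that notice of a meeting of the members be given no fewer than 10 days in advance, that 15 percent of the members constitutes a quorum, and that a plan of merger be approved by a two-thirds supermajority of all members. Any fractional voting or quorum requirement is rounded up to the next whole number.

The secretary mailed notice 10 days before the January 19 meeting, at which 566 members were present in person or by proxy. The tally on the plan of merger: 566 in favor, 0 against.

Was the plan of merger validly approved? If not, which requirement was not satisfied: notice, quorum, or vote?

Notice: 10 days given; 10 required. Satisfied.
Quorum: 15% of 3,764 = 564.60, rounded up to 565; 566 present. Satisfied.
Vote: requires two-thirds of all members (3,764); 2/3 of 3764 = 2509.33, rounded up to 2510, so 2,510 needed; 566 in favor. Not satisfied.

Invalid — vote requirement not satisfied.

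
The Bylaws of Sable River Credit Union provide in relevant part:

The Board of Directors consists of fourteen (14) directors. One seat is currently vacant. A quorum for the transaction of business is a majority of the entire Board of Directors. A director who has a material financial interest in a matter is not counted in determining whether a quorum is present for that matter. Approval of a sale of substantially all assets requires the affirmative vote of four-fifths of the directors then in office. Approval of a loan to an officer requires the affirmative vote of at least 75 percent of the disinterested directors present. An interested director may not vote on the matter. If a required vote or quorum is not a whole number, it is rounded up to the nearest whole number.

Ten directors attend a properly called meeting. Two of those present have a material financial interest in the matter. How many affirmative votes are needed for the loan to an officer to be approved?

6

The loan to an officer requires three-fourths of the disinterested directors present (10 − 2 = 8).
3/4 of 8 = 6.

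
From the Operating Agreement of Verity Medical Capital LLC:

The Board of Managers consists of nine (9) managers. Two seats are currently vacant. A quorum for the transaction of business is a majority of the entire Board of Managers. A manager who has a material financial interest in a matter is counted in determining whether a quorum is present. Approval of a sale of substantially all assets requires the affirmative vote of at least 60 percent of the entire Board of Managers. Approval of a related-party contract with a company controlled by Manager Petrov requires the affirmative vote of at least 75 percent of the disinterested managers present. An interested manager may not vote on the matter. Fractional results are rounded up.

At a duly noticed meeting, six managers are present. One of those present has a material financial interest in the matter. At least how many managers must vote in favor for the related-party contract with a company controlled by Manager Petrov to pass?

4

The related-party contract with a company controlled by Manager Petrov requires three-fourths of the disinterested managers present (6 − 1 = 5).
3/4 of 5 = 3.75, rounded up to 4.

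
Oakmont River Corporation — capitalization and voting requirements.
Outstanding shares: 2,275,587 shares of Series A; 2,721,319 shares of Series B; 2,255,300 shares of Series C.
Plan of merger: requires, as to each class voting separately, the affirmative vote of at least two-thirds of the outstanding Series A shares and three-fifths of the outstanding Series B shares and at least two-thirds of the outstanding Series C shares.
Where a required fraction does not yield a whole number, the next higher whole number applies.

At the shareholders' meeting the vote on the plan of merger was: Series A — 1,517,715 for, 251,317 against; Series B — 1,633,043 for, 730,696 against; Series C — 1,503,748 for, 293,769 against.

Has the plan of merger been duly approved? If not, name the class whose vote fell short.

Approved — every class gave the required vote.

Series A: 2/3 of 2275587 = 1517058; 1,517,058 required, 1,517,715 in favor — approved.
Series B: 3/5 of 2721319 = 1632791.40, rounded up to 1632792; 1,632,792 required, 1,633,043 in favor — approved.
Series C: 2/3 of 2255300 = 1503533.33, rounded up to 1503534; 1,503,534 required, 1,503,748 in favor — approved.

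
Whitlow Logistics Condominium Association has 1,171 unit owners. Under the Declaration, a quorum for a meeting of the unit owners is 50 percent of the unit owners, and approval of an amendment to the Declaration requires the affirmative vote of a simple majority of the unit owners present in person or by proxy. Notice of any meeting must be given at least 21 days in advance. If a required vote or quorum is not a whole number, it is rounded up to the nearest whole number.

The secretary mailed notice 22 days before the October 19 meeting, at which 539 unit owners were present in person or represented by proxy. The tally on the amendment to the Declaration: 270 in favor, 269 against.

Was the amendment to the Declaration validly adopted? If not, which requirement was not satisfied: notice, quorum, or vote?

Notice: 22 days given; 21 required. Satisfied.
Quorum: 50% of 1,171 = 585.50, rounded up to 586; 539 present. Not satisfied.
Vote: requires a majority of those present (539); a majority of 539 is 270, so 270 needed; 270 in favor. Satisfied.

Invalid — quorum requirement not satisfied.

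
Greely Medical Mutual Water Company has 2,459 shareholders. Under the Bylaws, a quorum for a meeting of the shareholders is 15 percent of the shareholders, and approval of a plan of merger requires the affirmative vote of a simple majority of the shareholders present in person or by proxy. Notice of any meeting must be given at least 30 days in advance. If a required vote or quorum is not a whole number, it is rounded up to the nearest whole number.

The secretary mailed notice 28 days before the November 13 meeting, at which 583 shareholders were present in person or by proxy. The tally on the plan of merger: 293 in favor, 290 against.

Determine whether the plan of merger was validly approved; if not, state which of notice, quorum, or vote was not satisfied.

Invalid — notice requirement not satisfied.

Notice: 28 days given; 30 required. Not satisfied.
Quorum: 15% of 2,459 = 368.85, rounded up to 369; 583 present. Satisfied.
Vote: requires a majority of those present (583); a majority of 583 is 292, so 292 needed; 293 in favor. Satisfied.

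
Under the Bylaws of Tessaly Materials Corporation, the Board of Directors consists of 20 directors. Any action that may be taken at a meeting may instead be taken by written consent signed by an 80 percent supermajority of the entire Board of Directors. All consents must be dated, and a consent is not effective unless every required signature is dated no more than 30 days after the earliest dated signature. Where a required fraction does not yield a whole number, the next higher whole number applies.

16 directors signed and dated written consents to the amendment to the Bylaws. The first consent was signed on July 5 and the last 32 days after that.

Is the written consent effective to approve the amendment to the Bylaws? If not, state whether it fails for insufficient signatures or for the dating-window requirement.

Signatures required: an 80 percent supermajority of 20 — 4/5 of 20 = 16, so 16 needed; 16 signed. Sufficient.
Dating window: the latest signature is 32 days after the earliest; the limit is 30 days. Outside the window.

Not effective — dating-window requirement not satisfied.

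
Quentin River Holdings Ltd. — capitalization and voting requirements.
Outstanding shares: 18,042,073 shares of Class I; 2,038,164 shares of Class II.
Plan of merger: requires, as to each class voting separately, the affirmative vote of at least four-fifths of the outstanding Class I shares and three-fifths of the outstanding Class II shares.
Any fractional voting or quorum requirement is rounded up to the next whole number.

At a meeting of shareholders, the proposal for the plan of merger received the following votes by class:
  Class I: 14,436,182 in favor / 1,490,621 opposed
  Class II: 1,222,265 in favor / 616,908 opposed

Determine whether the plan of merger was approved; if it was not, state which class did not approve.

Not approved — the Class II shares did not give the required vote.

Class I: 4/5 of 18042073 = 14433658.40, rounded up to 14433659; 14,433,659 required, 14,436,182 in favor — approved.
Class II: 3/5 of 2038164 = 1222898.40, rounded up to 1222899; 1,222,899 required, 1,222,265 in favor — not approved.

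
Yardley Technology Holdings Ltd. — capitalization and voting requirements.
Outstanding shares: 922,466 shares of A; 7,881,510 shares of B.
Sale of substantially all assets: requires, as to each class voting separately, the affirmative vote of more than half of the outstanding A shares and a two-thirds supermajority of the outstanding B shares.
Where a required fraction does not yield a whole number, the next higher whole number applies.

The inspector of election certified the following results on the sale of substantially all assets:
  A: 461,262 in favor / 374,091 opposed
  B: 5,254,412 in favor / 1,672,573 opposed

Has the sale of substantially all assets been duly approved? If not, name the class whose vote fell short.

A: a majority of 922466 is 461234; 461,234 required, 461,262 in favor — approved.
B: 2/3 of 7881510 = 5254340; 5,254,340 required, 5,254,412 in favor — approved.

Approved — every class gave the required vote.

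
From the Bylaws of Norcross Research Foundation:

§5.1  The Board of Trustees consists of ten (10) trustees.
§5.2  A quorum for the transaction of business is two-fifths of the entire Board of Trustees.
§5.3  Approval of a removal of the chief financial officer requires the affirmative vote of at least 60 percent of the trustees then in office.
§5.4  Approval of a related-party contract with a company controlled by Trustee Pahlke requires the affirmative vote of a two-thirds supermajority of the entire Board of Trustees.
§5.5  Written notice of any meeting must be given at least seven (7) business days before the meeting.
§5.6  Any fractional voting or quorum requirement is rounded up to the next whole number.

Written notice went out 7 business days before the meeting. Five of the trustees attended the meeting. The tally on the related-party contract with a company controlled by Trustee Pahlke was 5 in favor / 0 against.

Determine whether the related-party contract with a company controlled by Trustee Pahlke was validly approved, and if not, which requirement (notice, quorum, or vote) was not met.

Notice: 7 business days given; 7 required (7 ≥ 7). Satisfied.
Quorum: 5 present; quorum is 4. Satisfied.
Vote: the related-party contract with a company controlled by Trustee Pahlke requires two-thirds of the entire Board of Trustees (10). 2/3 of 10 = 6.67, rounded up to 7, so 7 affirmative votes are needed; 5 voted in favor. Not satisfied.

Invalid — vote requirement not satisfied.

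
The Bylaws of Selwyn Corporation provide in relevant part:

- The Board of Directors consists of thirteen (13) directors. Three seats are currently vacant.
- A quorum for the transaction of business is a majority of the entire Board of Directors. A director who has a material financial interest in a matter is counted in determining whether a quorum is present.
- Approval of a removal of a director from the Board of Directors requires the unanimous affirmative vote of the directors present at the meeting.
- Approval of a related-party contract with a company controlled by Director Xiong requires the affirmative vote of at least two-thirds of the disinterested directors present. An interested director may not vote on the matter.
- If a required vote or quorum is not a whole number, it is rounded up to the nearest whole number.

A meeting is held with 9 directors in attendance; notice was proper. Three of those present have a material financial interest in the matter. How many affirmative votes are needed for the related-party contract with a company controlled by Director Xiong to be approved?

The related-party contract with a company controlled by Director Xiong requires two-thirds of the disinterested directors present (9 − 3 = 6).
2/3 of 6 = 4.

4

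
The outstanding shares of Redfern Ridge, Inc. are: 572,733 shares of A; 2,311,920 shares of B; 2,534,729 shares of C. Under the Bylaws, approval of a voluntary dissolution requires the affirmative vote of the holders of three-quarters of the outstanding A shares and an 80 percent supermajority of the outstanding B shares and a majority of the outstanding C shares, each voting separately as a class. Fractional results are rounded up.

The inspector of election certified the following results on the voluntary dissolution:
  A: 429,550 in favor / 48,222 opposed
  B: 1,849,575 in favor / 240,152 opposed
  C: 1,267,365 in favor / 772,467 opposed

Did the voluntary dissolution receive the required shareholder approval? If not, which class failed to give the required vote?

A: 3/4 of 572733 = 429549.75, rounded up to 429550; 429,550 required, 429,550 in favor — approved.
B: 4/5 of 2311920 = 1849536; 1,849,536 required, 1,849,575 in favor — approved.
C: a majority of 2534729 is 1267365; 1,267,365 required, 1,267,365 in favor — approved.

Approved — every class gave the required vote.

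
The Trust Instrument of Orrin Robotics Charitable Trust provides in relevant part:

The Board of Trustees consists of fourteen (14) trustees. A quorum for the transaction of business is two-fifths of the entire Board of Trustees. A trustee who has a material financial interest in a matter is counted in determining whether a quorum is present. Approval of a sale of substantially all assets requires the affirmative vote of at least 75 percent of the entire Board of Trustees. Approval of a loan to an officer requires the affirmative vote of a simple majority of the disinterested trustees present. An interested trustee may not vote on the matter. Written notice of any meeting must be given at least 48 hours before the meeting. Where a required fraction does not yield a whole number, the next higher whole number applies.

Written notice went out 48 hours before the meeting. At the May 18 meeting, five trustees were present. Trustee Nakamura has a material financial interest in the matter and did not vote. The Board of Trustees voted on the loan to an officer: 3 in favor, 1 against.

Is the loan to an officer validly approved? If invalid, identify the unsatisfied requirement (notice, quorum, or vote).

Notice: 48 hours given; 48 required (48 ≥ 48). Satisfied.
Quorum: 5 present (interested trustees count toward quorum); quorum is 6. Not satisfied.
Vote: the loan to an officer requires a majority of the disinterested trustees present (5 − 1 = 4). A majority of 4 is 3, so 3 affirmative votes are needed; 3 voted in favor. Satisfied. (Moot — without a quorum no business can be validly transacted.)

Invalid — quorum requirement not satisfied.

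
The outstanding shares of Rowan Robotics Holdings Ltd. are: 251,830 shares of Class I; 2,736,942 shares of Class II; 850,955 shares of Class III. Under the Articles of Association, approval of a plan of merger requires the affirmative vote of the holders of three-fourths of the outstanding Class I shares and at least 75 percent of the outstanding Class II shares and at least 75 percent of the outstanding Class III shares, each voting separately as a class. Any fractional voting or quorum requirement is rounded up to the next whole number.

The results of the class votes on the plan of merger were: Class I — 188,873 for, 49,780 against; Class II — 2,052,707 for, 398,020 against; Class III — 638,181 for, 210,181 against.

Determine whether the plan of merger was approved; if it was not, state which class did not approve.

Class I: 3/4 of 251830 = 188872.50, rounded up to 188873; 188,873 required, 188,873 in favor — approved.
Class II: 3/4 of 2736942 = 2052706.50, rounded up to 2052707; 2,052,707 required, 2,052,707 in favor — approved.
Class III: 3/4 of 850955 = 638216.25, rounded up to 638217; 638,217 required, 638,181 in favor — not approved.

Not approved — the Class III shares did not give the required vote.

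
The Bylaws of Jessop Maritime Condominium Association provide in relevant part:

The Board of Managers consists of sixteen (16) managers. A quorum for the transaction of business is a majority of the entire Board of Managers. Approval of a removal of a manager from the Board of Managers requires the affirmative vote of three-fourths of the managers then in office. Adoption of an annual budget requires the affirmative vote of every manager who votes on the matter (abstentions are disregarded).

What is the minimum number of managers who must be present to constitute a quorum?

A majority of 16 is 9.

9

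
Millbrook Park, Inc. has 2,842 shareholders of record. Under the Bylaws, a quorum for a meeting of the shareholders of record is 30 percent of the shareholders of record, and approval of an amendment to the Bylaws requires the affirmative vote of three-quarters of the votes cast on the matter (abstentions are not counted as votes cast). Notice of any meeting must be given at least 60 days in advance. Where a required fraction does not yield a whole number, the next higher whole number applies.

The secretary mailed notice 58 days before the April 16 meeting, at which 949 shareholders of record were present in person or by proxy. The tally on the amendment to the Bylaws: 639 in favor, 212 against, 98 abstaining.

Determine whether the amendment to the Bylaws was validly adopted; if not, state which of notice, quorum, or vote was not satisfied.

Invalid — notice requirement not satisfied.

Notice: 58 days given; 60 required. Not satisfied.
Quorum: 30% of 2,842 = 852.60, rounded up to 853; 949 present. Satisfied.
Vote: requires three-fourths of the votes cast (949 − 98 abstaining = 851); 3/4 of 851 = 638.25, rounded up to 639, so 639 needed; 639 in favor. Satisfied.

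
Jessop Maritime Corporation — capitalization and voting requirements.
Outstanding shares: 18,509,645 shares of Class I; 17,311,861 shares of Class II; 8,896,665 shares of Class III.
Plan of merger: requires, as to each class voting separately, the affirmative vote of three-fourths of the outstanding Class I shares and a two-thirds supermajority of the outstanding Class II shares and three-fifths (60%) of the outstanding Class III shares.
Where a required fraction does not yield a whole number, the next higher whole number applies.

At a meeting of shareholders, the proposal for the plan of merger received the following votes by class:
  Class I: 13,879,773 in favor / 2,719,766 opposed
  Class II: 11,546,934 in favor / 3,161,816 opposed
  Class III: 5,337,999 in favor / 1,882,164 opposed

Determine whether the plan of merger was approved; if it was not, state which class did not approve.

Class I: 3/4 of 18509645 = 13882233.75, rounded up to 13882234; 13,882,234 required, 13,879,773 in favor — not approved.
Class II: 2/3 of 17311861 = 11541240.67, rounded up to 11541241; 11,541,241 required, 11,546,934 in favor — approved.
Class III: 3/5 of 8896665 = 5337999; 5,337,999 required, 5,337,999 in favor — approved.

Not approved — the Class I shares did not give the required vote.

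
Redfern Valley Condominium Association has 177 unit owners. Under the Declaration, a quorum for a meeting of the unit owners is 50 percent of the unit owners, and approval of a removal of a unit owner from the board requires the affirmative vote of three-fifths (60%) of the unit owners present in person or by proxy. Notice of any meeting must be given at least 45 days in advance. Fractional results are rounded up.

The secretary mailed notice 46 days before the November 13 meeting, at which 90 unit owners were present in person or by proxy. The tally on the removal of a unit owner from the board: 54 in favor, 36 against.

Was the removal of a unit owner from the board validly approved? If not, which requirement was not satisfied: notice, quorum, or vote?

Valid — all requirements satisfied.

Notice: 46 days given; 45 required. Satisfied.
Quorum: 50% of 177 = 88.50, rounded up to 89; 90 present. Satisfied.
Vote: requires three-fifths of those present (90); 3/5 of 90 = 54, so 54 needed; 54 in favor. Satisfied.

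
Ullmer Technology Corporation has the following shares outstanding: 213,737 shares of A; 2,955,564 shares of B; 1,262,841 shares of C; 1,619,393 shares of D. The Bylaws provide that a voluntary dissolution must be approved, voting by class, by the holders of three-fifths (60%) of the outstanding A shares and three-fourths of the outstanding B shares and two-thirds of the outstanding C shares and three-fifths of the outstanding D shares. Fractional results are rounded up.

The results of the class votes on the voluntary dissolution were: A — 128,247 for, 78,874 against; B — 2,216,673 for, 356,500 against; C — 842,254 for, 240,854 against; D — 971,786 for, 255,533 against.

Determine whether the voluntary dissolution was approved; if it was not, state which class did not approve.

Approved — every class gave the required vote.

A: 3/5 of 213737 = 128242.20, rounded up to 128243; 128,243 required, 128,247 in favor — approved.
B: 3/4 of 2955564 = 2216673; 2,216,673 required, 2,216,673 in favor — approved.
C: 2/3 of 1262841 = 841894; 841,894 required, 842,254 in favor — approved.
D: 3/5 of 1619393 = 971635.80, rounded up to 971636; 971,636 required, 971,786 in favor — approved.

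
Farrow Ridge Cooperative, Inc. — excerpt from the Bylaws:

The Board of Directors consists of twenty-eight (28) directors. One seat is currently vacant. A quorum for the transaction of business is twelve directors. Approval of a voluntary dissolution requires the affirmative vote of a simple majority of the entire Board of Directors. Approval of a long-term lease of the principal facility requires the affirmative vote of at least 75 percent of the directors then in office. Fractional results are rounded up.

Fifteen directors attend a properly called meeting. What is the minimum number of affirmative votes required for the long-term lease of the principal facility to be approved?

The long-term lease of the principal facility requires three-fourths of the directors then in office (27).
3/4 of 27 = 20.25, rounded up to 21.
(Only 15 can vote, so the long-term lease of the principal facility cannot pass at this meeting, but the required vote is still 21.)

21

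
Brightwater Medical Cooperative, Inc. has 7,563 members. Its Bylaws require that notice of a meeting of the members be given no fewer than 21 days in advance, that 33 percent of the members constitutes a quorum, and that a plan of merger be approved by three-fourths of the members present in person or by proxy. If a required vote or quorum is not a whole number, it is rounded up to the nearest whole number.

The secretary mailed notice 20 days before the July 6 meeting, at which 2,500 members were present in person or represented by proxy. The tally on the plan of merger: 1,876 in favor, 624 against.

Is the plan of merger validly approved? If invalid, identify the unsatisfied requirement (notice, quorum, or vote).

Notice: 20 days given; 21 required. Not satisfied.
Quorum: 33% of 7,563 = 2,495.79, rounded up to 2,496; 2,500 present. Satisfied.
Vote: requires three-fourths of those present (2,500); 3/4 of 2500 = 1875, so 1,875 needed; 1,876 in favor. Satisfied.

Invalid — notice requirement not satisfied.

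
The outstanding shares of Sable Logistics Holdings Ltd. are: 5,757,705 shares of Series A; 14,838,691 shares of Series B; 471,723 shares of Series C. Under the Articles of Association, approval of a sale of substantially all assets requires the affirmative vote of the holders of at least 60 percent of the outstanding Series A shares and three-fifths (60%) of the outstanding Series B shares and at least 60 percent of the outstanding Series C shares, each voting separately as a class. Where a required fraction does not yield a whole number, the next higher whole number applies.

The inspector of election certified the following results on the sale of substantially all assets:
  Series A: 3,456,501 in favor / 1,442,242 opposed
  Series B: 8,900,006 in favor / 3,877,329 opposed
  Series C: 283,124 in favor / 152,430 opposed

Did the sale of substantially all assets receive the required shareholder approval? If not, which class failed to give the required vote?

Series A: 3/5 of 5757705 = 3454623; 3,454,623 required, 3,456,501 in favor — approved.
Series B: 3/5 of 14838691 = 8903214.60, rounded up to 8903215; 8,903,215 required, 8,900,006 in favor — not approved.
Series C: 3/5 of 471723 = 283033.80, rounded up to 283034; 283,034 required, 283,124 in favor — approved.

Not approved — the Series B shares did not give the required vote.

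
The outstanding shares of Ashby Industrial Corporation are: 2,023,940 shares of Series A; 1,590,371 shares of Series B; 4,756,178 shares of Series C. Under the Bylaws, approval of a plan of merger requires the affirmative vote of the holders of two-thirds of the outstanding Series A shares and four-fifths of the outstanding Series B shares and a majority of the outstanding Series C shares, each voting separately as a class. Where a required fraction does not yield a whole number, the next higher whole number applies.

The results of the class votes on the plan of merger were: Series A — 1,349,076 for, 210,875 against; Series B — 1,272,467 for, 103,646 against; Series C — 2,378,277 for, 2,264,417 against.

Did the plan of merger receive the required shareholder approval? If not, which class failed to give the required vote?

Not approved — the Series A shares did not give the required vote.

Series A: 2/3 of 2023940 = 1349293.33, rounded up to 1349294; 1,349,294 required, 1,349,076 in favor — not approved.
Series B: 4/5 of 1590371 = 1272296.80, rounded up to 1272297; 1,272,297 required, 1,272,467 in favor — approved.
Series C: a majority of 4756178 is 2378090; 2,378,090 required, 2,378,277 in favor — approved.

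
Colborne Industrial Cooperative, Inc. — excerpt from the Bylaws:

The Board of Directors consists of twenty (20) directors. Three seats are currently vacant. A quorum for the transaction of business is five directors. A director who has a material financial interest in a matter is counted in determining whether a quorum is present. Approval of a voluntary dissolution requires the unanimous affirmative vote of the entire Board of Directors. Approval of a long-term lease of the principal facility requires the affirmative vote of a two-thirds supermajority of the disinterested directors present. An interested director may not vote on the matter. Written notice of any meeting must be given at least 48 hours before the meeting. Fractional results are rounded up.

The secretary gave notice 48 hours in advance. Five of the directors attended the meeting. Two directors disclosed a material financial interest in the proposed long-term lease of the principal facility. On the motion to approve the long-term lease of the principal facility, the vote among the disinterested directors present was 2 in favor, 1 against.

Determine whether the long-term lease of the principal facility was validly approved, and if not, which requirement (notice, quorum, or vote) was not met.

Notice: 48 hours given; 48 required (48 ≥ 48). Satisfied.
Quorum: 5 present (interested directors count toward quorum); quorum is 5. Satisfied.
Vote: the long-term lease of the principal facility requires two-thirds of the disinterested directors present (5 − 2 = 3). 2/3 of 3 = 2, so 2 affirmative votes are needed; 2 voted in favor. Satisfied.

Valid — all requirements satisfied.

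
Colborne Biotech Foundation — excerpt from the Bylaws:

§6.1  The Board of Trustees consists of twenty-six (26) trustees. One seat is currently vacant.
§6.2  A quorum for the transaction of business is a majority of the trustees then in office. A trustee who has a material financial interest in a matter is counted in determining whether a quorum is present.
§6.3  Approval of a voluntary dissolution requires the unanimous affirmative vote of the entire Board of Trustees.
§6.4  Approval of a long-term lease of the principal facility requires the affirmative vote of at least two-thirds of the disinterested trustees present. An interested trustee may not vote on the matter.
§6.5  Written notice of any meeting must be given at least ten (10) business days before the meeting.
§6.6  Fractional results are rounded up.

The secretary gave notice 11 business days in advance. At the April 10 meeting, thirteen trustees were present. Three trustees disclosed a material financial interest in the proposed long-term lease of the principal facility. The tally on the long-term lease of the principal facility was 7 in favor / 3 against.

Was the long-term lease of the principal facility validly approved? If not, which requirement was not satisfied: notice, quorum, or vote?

Valid — all requirements satisfied.

Notice: 11 business days given; 10 required (11 ≥ 10). Satisfied.
Quorum: 13 present (interested trustees count toward quorum); quorum is 13. Satisfied.
Vote: the long-term lease of the principal facility requires two-thirds of the disinterested trustees present (13 − 3 = 10). 2/3 of 10 = 6.67, rounded up to 7, so 7 affirmative votes are needed; 7 voted in favor. Satisfied.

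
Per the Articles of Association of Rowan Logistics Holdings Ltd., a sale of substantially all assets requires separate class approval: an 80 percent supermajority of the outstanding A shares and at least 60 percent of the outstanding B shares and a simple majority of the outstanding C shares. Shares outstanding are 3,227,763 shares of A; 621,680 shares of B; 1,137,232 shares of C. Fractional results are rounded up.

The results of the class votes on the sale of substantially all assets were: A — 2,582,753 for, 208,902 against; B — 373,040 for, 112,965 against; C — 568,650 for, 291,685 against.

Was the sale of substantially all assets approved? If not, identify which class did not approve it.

A: 4/5 of 3227763 = 2582210.40, rounded up to 2582211; 2,582,211 required, 2,582,753 in favor — approved.
B: 3/5 of 621680 = 373008; 373,008 required, 373,040 in favor — approved.
C: a majority of 1137232 is 568617; 568,617 required, 568,650 in favor — approved.

Approved — every class gave the required vote.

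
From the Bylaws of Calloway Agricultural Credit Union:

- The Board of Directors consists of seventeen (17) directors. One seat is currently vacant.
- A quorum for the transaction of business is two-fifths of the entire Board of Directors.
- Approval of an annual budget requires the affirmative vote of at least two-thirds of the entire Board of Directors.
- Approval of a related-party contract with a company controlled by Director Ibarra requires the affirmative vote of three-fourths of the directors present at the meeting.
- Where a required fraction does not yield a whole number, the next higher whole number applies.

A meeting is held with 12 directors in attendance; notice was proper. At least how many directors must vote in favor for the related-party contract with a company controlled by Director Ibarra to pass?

The related-party contract with a company controlled by Director Ibarra requires three-fourths of the directors present (12).
3/4 of 12 = 9.

9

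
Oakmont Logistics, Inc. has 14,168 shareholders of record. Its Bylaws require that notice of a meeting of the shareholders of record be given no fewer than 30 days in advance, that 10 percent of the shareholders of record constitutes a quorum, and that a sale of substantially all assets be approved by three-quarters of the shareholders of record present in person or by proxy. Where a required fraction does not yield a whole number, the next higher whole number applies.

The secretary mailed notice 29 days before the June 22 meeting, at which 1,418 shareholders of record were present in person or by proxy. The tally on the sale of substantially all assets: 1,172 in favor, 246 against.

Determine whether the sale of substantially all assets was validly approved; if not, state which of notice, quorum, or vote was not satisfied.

Invalid — notice requirement not satisfied.

Notice: 29 days given; 30 required. Not satisfied.
Quorum: 10% of 14,168 = 1,416.80, rounded up to 1,417; 1,418 present. Satisfied.
Vote: requires three-fourths of those present (1,418); 3/4 of 1418 = 1063.50, rounded up to 1064, so 1,064 needed; 1,172 in favor. Satisfied.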